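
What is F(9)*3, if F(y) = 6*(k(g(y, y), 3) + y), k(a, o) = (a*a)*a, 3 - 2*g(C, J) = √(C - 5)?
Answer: 657/4 ≈ 164.25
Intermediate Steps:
g(C, J) = 3/2 - √(-5 + C)/2 (g(C, J) = 3/2 - √(C - 5)/2 = 3/2 - √(-5 + C)/2)
k(a, o) = a³ (k(a, o) = a²*a = a³)
F(y) = 6*y + 6*(3/2 - √(-5 + y)/2)³ (F(y) = 6*((3/2 - √(-5 + y)/2)³ + y) = 6*(y + (3/2 - √(-5 + y)/2)³) = 6*y + 6*(3/2 - √(-5 + y)/2)³)
F(9)*3 = (6*9 - 3*(-3 + √(-5 + 9))³/4)*3 = (54 - 3*(-3 + √4)³/4)*3 = (54 - 3*(-3 + 2)³/4)*3 = (54 - ¾*(-1)³)*3 = (54 - ¾*(-1))*3 = (54 + ¾)*3 = (219/4)*3 = 657/4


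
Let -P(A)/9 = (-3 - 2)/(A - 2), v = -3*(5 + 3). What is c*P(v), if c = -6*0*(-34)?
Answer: 0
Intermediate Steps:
v = -24 (v = -3*8 = -24)
c = 0 (c = 0*(-34) = 0)
P(A) = 45/(-2 + A) (P(A) = -9*(-3 - 2)/(A - 2) = -(-45)/(-2 + A) = 45/(-2 + A))
c*P(v) = 0*(45/(-2 - 24)) = 0*(45/(-26)) = 0*(45*(-1/26)) = 0*(-45/26) = 0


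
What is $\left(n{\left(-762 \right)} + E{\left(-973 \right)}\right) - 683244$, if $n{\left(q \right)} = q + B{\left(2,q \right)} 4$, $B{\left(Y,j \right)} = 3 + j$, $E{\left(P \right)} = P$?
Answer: $-688015$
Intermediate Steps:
$n{\left(q \right)} = 12 + 5 q$ ($n{\left(q \right)} = q + \left(3 + q\right) 4 = q + \left(12 + 4 q\right) = 12 + 5 q$)
$\left(n{\left(-762 \right)} + E{\left(-973 \right)}\right) - 683244 = \left(\left(12 + 5 \left(-762\right)\right) - 973\right) - 683244 = \left(\left(12 - 3810\right) - 973\right) - 683244 = \left(-3798 - 973\right) - 683244 = -4771 - 683244 = -688015$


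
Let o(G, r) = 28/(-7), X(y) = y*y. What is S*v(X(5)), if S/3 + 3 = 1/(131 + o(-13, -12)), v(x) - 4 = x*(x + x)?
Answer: -1429560/127 ≈ -11256.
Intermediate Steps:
X(y) = y**2
o(G, r) = -4 (o(G, r) = 28*(-1/7) = -4)
v(x) = 4 + 2*x**2 (v(x) = 4 + x*(x + x) = 4 + x*(2*x) = 4 + 2*x**2)
S = -1140/127 (S = -9 + 3/(131 - 4) = -9 + 3/127 = -1140/127 ≈ -8.9764)
S*v(X(5)) = -1140*(4 + 2*(5**2)**2)/127 = -1140*(4 + 2*25**2)/127 = -1140*(4 + 2*625)/127 = -1140*(4 + 1250)/127 = -1140/127*1254 = -1429560/127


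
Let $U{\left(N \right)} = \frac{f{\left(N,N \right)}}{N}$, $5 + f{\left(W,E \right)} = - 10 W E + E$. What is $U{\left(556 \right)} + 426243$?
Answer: $\frac{233900299}{556} \approx 4.2068 \cdot 10^{5}$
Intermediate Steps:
$f{\left(W,E \right)} = -5 + E - 10 E W$ ($f{\left(W,E \right)} = -5 + \left(- 10 W E + E\right) = -5 - \left(- E + 10 E W\right) = -5 + E - 10 E W$)
$U{\left(N \right)} = \frac{-5 + N - 10 N^{2}}{N}$ ($U{\left(N \right)} = \frac{-5 + N - 10 N N}{N} = \frac{-5 + N - 10 N^{2}}{N}$)
$U{\left(556 \right)} + 426243 = \left(1 - 5560 - \frac{5}{556}\right) + 426243 = - \frac{3090809}{556} + 426243 = \frac{233900299}{556}$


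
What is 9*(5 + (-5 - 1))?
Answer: -9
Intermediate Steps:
9*(5 + (-5 - 1)) = 9*(5 - 6) = 9*(-1) = -9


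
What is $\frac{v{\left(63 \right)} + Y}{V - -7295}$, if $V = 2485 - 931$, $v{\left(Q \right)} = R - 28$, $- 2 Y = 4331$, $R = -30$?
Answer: $- \frac{4447}{17698} \approx -0.25127$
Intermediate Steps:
$Y = - \frac{4331}{2}$ ($Y = \left(- \frac{1}{2}\right) 4331 = - \frac{4331}{2} \approx -2165.5$)
$v{\left(Q \right)} = -58$ ($v{\left(Q \right)} = -30 - 28 = -58$)
$V = 1554$
$\frac{v{\left(63 \right)} + Y}{V - -7295} = \frac{-58 - \frac{4331}{2}}{1554 - -7295} = - \frac{4447}{2 \left(1554 + 7295\right)} = - \frac{4447}{2 \cdot 8849} = \left(- \frac{4447}{2}\right) \frac{1}{8849} = - \frac{4447}{17698}$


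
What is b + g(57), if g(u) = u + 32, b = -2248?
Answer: -2159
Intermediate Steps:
g(u) = 32 + u
b + g(57) = -2248 + (32 + 57) = -2248 + 89 = -2159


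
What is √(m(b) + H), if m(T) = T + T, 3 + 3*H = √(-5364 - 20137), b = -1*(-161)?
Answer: √(2889 + 3*I*√25501)/3 ≈ 17.978 + 1.4805*I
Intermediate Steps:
b = 161
H = -1 + I*√25501/3 (H = -1 + √(-5364 - 20137)/3 = -1 + √(-25501)/3 = -1 + (I*√25501)/3 = -1 + I*√25501/3 ≈ -1.0 + 53.23*I)
m(T) = 2*T
√(m(b) + H) = √(2*161 + (-1 + I*√25501/3)) = √(322 + (-1 + I*√25501/3)) = √(321 + I*√25501/3)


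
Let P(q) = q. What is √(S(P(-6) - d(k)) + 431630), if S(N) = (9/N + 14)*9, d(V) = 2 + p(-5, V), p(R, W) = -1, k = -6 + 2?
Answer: √21155477/7 ≈ 657.07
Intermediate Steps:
k = -4
d(V) = 1 (d(V) = 2 - 1 = 1)
S(N) = 126 + 81/N (S(N) = (14 + 9/N)*9 = 126 + 81/N)
√(S(P(-6) - d(k)) + 431630) = √((126 + 81/(-6 - 1*1)) + 431630) = √((126 + 81/(-6 - 1)) + 431630) = √((126 + 81/(-7)) + 431630) = √((126 + 81*(-⅐)) + 431630) = √((126 - 81/7) + 431630) = √(801/7 + 431630) = √(3022211/7) = √21155477/7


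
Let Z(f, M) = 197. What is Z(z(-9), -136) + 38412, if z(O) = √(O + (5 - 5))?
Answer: 38609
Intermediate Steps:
z(O) = √O (z(O) = √(O + 0) = √O)
Z(z(-9), -136) + 38412 = 197 + 38412 = 38609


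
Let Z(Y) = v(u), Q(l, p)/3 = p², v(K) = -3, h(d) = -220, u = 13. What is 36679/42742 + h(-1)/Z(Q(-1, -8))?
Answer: 221239/2982 ≈ 74.192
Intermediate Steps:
Q(l, p) = 3*p²
Z(Y) = -3
36679/42742 + h(-1)/Z(Q(-1, -8)) = 36679/42742 - 220/(-3) = 36679*(1/42742) - 220*(-⅓) = 853/994 + 220/3 = 221239/2982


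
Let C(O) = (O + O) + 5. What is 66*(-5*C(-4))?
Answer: 990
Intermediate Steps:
C(O) = 5 + 2*O (C(O) = 2*O + 5 = 5 + 2*O)
66*(-5*C(-4)) = 66*(-5*(5 + 2*(-4))) = 66*(-5*(5 - 8)) = 66*(-5*(-3)) = 66*15 = 990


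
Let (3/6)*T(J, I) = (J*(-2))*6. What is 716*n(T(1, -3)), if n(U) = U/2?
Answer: -8592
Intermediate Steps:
T(J, I) = -24*J (T(J, I) = 2*((J*(-2))*6) = 2*(-2*J*6) = 2*(-12*J) = -24*J)
n(U) = U/2 (n(U) = U*(½) = U/2)
716*n(T(1, -3)) = 716*((-24*1)/2) = 716*((½)*(-24)) = 716*(-12) = -8592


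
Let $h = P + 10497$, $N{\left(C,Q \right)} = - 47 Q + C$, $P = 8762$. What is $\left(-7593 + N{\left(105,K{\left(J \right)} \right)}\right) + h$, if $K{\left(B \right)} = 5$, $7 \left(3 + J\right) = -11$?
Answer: $11536$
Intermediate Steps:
$J = - \frac{32}{7}$ ($J = -3 + \frac{1}{7} \left(-11\right) = -3 - \frac{11}{7} = - \frac{32}{7} \approx -4.5714$)
$N{\left(C,Q \right)} = C - 47 Q$
$h = 19259$ ($h = 8762 + 10497 = 19259$)
$\left(-7593 + N{\left(105,K{\left(J \right)} \right)}\right) + h = \left(-7593 + \left(105 - 235\right)\right) + 19259 = \left(-7593 - 130\right) + 19259 = -7723 + 19259 = 11536$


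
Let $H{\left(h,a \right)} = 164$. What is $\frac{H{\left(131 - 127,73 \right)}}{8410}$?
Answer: $\frac{82}{4205} \approx 0.019501$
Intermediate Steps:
$\frac{H{\left(131 - 127,73 \right)}}{8410} = \frac{164}{8410} = 164 \cdot \frac{1}{8410} = \frac{82}{4205}$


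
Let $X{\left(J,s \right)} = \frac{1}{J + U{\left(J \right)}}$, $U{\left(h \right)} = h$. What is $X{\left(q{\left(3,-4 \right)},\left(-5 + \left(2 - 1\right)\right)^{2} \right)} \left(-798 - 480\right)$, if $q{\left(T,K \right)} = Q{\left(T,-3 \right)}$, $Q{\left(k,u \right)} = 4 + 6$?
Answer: $- \frac{639}{10} \approx -63.9$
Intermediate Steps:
$Q{\left(k,u \right)} = 10$
$q{\left(T,K \right)} = 10$
$X{\left(J,s \right)} = \frac{1}{2 J}$ ($X{\left(J,s \right)} = \frac{1}{J + J} = \frac{1}{2 J}$)
$X{\left(q{\left(3,-4 \right)},\left(-5 + \left(2 - 1\right)\right)^{2} \right)} \left(-798 - 480\right) = \frac{1}{2 \cdot 10} \left(-798 - 480\right) = \frac{1}{2} \cdot \frac{1}{10} \left(-1278\right) = \frac{1}{20} \left(-1278\right) = - \frac{639}{10}$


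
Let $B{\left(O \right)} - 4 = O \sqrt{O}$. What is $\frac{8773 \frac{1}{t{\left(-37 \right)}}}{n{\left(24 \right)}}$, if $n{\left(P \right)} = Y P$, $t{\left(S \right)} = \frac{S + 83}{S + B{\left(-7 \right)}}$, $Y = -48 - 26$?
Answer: $\frac{96503}{27232} + \frac{61411 i \sqrt{7}}{81696} \approx 3.5437 + 1.9888 i$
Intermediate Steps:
$Y = -74$ ($Y = -48 - 26 = -74$)
$B{\left(O \right)} = 4 + O^{\frac{3}{2}}$ ($B{\left(O \right)} = 4 + O \sqrt{O} = 4 + O^{\frac{3}{2}}$)
$t{\left(S \right)} = \frac{83 + S}{4 + S - 7 i \sqrt{7}}$ ($t{\left(S \right)} = \frac{S + 83}{S + \left(4 + \left(-7\right)^{\frac{3}{2}}\right)} = \frac{83 + S}{S + \left(4 - 7 i \sqrt{7}\right)} = \frac{83 + S}{4 + S - 7 i \sqrt{7}}$)
$n{\left(P \right)} = - 74 P$
$\frac{8773 \frac{1}{t{\left(-37 \right)}}}{n{\left(24 \right)}} = \frac{8773 \frac{1}{\frac{1}{4 - 37 - 7 i \sqrt{7}} \left(83 - 37\right)}}{\left(-74\right) 24} = \frac{8773 \frac{1}{\frac{1}{-33 - 7 i \sqrt{7}} \cdot 46}}{-1776} = \frac{8773}{46 \frac{1}{-33 - 7 i \sqrt{7}}} \left(- \frac{1}{1776}\right) = 8773 \left(- \frac{33}{46} - \frac{7 i \sqrt{7}}{46}\right) \left(- \frac{1}{1776}\right) = \left(- \frac{289509}{46} - \frac{61411 i \sqrt{7}}{46}\right) \left(- \frac{1}{1776}\right) = \frac{96503}{27232} + \frac{61411 i \sqrt{7}}{81696}$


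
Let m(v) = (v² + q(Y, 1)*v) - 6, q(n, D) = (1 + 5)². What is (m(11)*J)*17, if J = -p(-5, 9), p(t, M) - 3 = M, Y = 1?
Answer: -104244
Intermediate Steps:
p(t, M) = 3 + M
q(n, D) = 36 (q(n, D) = 6² = 36)
J = -12 (J = -(3 + 9) = -1*12 = -12)
m(v) = -6 + v² + 36*v (m(v) = (v² + 36*v) - 6 = -6 + v² + 36*v)
(m(11)*J)*17 = ((-6 + 11² + 36*11)*(-12))*17 = ((-6 + 121 + 396)*(-12))*17 = (511*(-12))*17 = -6132*17 = -104244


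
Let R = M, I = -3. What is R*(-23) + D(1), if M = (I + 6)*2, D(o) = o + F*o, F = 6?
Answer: -131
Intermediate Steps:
D(o) = 7*o (D(o) = o + 6*o = 7*o)
M = 6 (M = (-3 + 6)*2 = 3*2 = 6)
R = 6
R*(-23) + D(1) = 6*(-23) + 7*1 = -138 + 7 = -131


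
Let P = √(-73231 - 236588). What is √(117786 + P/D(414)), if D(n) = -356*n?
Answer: √(71070905847456 - 4094*I*√309819)/24564 ≈ 343.2 - 5.5021e-6*I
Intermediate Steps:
P = I*√309819 (P = √(-309819) = I*√309819 ≈ 556.61*I)
√(117786 + P/D(414)) = √(117786 + (I*√309819)/((-356*414))) = √(117786 + (I*√309819)/(-147384)) = √(117786 + (I*√309819)*(-1/147384)) = √(117786 - I*√309819/147384)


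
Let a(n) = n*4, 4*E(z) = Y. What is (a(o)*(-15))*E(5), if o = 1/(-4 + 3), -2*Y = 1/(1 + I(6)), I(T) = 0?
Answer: -15/2 ≈ -7.5000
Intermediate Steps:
Y = -½ (Y = -1/(2*(1 + 0)) = -½/1 = -½*1 = -½ ≈ -0.50000)
o = -1 (o = 1/(-1) = -1)
E(z) = -⅛ (E(z) = (¼)*(-½) = -⅛)
a(n) = 4*n
(a(o)*(-15))*E(5) = ((4*(-1))*(-15))*(-⅛) = -4*(-15)*(-⅛) = 60*(-⅛) = -15/2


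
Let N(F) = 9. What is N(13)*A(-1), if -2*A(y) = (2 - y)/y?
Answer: 27/2 ≈ 13.500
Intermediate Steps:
A(y) = -(2 - y)/(2*y)
N(13)*A(-1) = 9*((1/2)*(-2 - 1)/(-1)) = 9*((1/2)*(-1)*(-3)) = 9*(3/2) = 27/2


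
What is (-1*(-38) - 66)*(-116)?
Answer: 3248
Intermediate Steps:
(-1*(-38) - 66)*(-116) = (38 - 66)*(-116) = -28*(-116) = 3248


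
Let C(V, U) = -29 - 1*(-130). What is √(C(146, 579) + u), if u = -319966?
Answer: I*√319865 ≈ 565.57*I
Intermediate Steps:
C(V, U) = 101 (C(V, U) = -29 + 130 = 101)
√(C(146, 579) + u) = √(101 - 319966) = √(-319865) = I*√319865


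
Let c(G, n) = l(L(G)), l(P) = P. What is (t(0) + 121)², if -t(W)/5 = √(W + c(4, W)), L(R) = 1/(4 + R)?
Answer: 117153/8 - 605*√2/2 ≈ 14216.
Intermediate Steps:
c(G, n) = 1/(4 + G)
t(W) = -5*√(⅛ + W) (t(W) = -5*√(W + 1/(4 + 4)) = -5*√(W + 1/8) = -5*√(W + ⅛) = -5*√(⅛ + W))
(t(0) + 121)² = (-5*√(2 + 16*0)/4 + 121)² = (-5*√(2 + 0)/4 + 121)² = (-5*√2/4 + 121)² = (121 - 5*√2/4)²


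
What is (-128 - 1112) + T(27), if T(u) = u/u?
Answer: -1239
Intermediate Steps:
T(u) = 1
(-128 - 1112) + T(27) = (-128 - 1112) + 1 = -1240 + 1 = -1239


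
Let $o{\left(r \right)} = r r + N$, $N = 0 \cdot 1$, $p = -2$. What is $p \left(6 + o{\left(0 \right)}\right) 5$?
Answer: $-60$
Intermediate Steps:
$N = 0$
$o{\left(r \right)} = r^{2}$ ($o{\left(r \right)} = r r + 0 = r^{2} + 0 = r^{2}$)
$p \left(6 + o{\left(0 \right)}\right) 5 = - 2 \left(6 + 0^{2}\right) 5 = - 2 \left(6 + 0\right) 5 = - 2 \cdot 6 \cdot 5 = \left(-2\right) 30 = -60$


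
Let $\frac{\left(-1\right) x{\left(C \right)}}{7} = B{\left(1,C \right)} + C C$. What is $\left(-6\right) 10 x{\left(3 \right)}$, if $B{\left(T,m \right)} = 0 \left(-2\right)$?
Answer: $3780$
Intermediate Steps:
$B{\left(T,m \right)} = 0$
$x{\left(C \right)} = - 7 C^{2}$ ($x{\left(C \right)} = - 7 \left(0 + C C\right) = - 7 \left(0 + C^{2}\right) = - 7 C^{2}$)
$\left(-6\right) 10 x{\left(3 \right)} = \left(-6\right) 10 \left(- 7 \cdot 3^{2}\right) = - 60 \left(\left(-7\right) 9\right) = \left(-60\right) \left(-63\right) = 3780$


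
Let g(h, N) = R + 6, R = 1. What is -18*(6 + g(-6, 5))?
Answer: -234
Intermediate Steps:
g(h, N) = 7 (g(h, N) = 1 + 6 = 7)
-18*(6 + g(-6, 5)) = -18*(6 + 7) = -18*13 = -234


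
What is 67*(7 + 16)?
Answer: 1541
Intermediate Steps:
67*(7 + 16) = 67*23 = 1541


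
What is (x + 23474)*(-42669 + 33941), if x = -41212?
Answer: 154817264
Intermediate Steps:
(x + 23474)*(-42669 + 33941) = (-41212 + 23474)*(-42669 + 33941) = -17738*(-8728) = 154817264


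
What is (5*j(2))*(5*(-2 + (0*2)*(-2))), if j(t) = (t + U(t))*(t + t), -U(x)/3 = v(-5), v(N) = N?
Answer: -3400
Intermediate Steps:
U(x) = 15 (U(x) = -3*(-5) = 15)
j(t) = 2*t*(15 + t) (j(t) = (t + 15)*(t + t) = (15 + t)*(2*t) = 2*t*(15 + t))
(5*j(2))*(5*(-2 + (0*2)*(-2))) = (5*(2*2*(15 + 2)))*(5*(-2 + (0*2)*(-2))) = (5*(2*2*17))*(5*(-2 + 0*(-2))) = (5*68)*(5*(-2 + 0)) = 340*(5*(-2)) = 340*(-10) = -3400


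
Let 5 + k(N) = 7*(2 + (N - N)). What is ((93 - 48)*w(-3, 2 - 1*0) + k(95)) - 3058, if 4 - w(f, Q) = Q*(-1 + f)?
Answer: -2509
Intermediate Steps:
w(f, Q) = 4 - Q*(-1 + f)
k(N) = 9 (k(N) = -5 + 7*(2 + (N - N)) = -5 + 7*(2 + 0) = -5 + 7*2 = -5 + 14 = 9)
((93 - 48)*w(-3, 2 - 1*0) + k(95)) - 3058 = ((93 - 48)*(4 + (2 - 1*0) - 1*(2 - 1*0)*(-3)) + 9) - 3058 = (45*(4 + (2 + 0) - 1*(2 + 0)*(-3)) + 9) - 3058 = (45*(4 + 2 - 1*2*(-3)) + 9) - 3058 = (45*(4 + 2 + 6) + 9) - 3058 = (45*12 + 9) - 3058 = (540 + 9) - 3058 = 549 - 3058 = -2509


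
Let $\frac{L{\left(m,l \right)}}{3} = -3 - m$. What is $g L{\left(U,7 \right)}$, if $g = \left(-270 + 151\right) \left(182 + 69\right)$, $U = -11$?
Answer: $-716856$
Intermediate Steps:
$L{\left(m,l \right)} = -9 - 3 m$ ($L{\left(m,l \right)} = 3 \left(-3 - m\right) = -9 - 3 m$)
$g = -29869$ ($g = \left(-119\right) 251 = -29869$)
$g L{\left(U,7 \right)} = - 29869 \left(-9 - -33\right) = - 29869 \left(-9 + 33\right) = \left(-29869\right) 24 = -716856$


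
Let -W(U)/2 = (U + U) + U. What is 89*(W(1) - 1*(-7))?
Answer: 89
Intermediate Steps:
W(U) = -6*U (W(U) = -2*((U + U) + U) = -2*(2*U + U) = -6*U)
89*(W(1) - 1*(-7)) = 89*(-6*1 - 1*(-7)) = 89*(-6 + 7) = 89*1 = 89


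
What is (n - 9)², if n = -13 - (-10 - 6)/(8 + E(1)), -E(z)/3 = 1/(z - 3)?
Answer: 148996/361 ≈ 412.73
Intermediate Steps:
E(z) = -3/(-3 + z) (E(z) = -3/(z - 3) = -3/(-3 + z))
n = -215/19 (n = -13 - (-10 - 6)/(8 - 3/(-3 + 1)) = -13 - (-16)/(8 - 3/(-2)) = -13 - (-16)/(8 - 3*(-½)) = -13 - (-16)/(8 + 3/2) = -13 - (-16)/19/2 = -13 - (-16)*2/19 = -13 - 1*(-32/19) = -13 + 32/19 = -215/19 ≈ -11.316)
(n - 9)² = (-215/19 - 9)² = (-386/19)² = 148996/361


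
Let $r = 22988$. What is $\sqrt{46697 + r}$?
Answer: $\sqrt{69685} \approx 263.98$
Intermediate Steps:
$\sqrt{46697 + r} = \sqrt{46697 + 22988} = \sqrt{69685}$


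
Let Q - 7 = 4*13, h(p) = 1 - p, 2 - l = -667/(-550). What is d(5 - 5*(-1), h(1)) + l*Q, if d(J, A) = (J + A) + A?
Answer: 31047/550 ≈ 56.449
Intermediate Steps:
l = 433/550 (l = 2 - (-667)/(-550) = 2 - (-667)*(-1)/550 = 2 - 1*667/550 = 2 - 667/550 = 433/550 ≈ 0.78727)
d(J, A) = J + 2*A (d(J, A) = (A + J) + A = J + 2*A)
Q = 59 (Q = 7 + 4*13 = 7 + 52 = 59)
d(5 - 5*(-1), h(1)) + l*Q = ((5 - 5*(-1)) + 2*(1 - 1*1)) + (433/550)*59 = ((5 + 5) + 2*(1 - 1)) + 25547/550 = (10 + 2*0) + 25547/550 = (10 + 0) + 25547/550 = 10 + 25547/550 = 31047/550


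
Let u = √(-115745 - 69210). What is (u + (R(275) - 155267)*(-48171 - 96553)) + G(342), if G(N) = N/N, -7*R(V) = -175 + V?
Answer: 157310501563/7 + I*√184955 ≈ 2.2473e+10 + 430.06*I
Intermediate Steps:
R(V) = 25 - V/7 (R(V) = -(-175 + V)/7 = 25 - V/7)
G(N) = 1
u = I*√184955 (u = √(-184955) = I*√184955 ≈ 430.06*I)
(u + (R(275) - 155267)*(-48171 - 96553)) + G(342) = (I*√184955 + ((25 - ⅐*275) - 155267)*(-48171 - 96553)) + 1 = (I*√184955 + ((25 - 275/7) - 155267)*(-144724)) + 1 = (I*√184955 + (-100/7 - 155267)*(-144724)) + 1 = (I*√184955 - 1086969/7*(-144724)) + 1 = (I*√184955 + 157310501556/7) + 1 = (157310501556/7 + I*√184955) + 1 = 157310501563/7 + I*√184955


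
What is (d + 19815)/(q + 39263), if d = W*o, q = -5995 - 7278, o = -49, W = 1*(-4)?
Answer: 20011/25990 ≈ 0.76995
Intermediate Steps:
W = -4
q = -13273
d = 196 (d = -4*(-49) = 196)
(d + 19815)/(q + 39263) = (196 + 19815)/(-13273 + 39263) = 20011/25990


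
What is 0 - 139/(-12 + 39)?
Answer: -139/27 ≈ -5.1481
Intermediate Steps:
0 - 139/(-12 + 39) = 0 - 139/27 = -139/27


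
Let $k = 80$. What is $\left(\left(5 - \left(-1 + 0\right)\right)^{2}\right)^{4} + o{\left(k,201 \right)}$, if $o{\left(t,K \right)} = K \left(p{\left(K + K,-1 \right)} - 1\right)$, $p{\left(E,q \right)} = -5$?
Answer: $1678410$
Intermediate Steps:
$o{\left(t,K \right)} = - 6 K$ ($o{\left(t,K \right)} = K \left(-5 - 1\right) = K \left(-6\right) = - 6 K$)
$\left(\left(5 - \left(-1 + 0\right)\right)^{2}\right)^{4} + o{\left(k,201 \right)} = \left(\left(5 - \left(-1 + 0\right)\right)^{2}\right)^{4} - 1206 = \left(\left(5 - -1\right)^{2}\right)^{4} - 1206 = \left(\left(5 + 1\right)^{2}\right)^{4} - 1206 = \left(6^{2}\right)^{4} - 1206 = 36^{4} - 1206 = 1679616 - 1206 = 1678410$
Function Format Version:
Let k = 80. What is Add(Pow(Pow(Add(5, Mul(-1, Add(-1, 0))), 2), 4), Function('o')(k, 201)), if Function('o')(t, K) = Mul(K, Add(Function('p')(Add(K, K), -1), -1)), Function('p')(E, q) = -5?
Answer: 1678410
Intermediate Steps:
Function('o')(t, K) = Mul(-6, K) (Function('o')(t, K) = Mul(K, Add(-5, -1)) = Mul(K, -6) = Mul(-6, K))
Add(Pow(Pow(Add(5, Mul(-1, Add(-1, 0))), 2), 4), Function('o')(k, 201)) = Add(Pow(Pow(Add(5, Mul(-1, Add(-1, 0))), 2), 4), Mul(-6, 201)) = Add(Pow(Pow(Add(5, Mul(-1, -1)), 2), 4), -1206) = Add(Pow(Pow(Add(5, 1), 2), 4), -1206) = Add(Pow(Pow(6, 2), 4), -1206) = Add(Pow(36, 4), -1206) = Add(1679616, -1206) = 1678410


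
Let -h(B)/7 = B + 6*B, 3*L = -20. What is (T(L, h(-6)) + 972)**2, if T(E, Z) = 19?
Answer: 982081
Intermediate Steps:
L = -20/3 (L = (1/3)*(-20) = -20/3 ≈ -6.6667)
h(B) = -49*B (h(B) = -7*(B + 6*B) = -49*B)
(T(L, h(-6)) + 972)**2 = (19 + 972)**2 = 991**2 = 982081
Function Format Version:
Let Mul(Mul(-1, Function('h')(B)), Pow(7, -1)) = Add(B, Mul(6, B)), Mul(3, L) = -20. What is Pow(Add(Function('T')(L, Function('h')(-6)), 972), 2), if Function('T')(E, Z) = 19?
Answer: 982081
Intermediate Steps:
L = Rational(-20, 3) (L = Mul(Rational(1, 3), -20) = Rational(-20, 3) ≈ -6.6667)
Function('h')(B) = Mul(-49, B) (Function('h')(B) = Mul(-7, Add(B, Mul(6, B))) = Mul(-7, Mul(7, B)) = Mul(-49, B))
Pow(Add(Function('T')(L, Function('h')(-6)), 972), 2) = Pow(Add(19, 972), 2) = Pow(991, 2) = 982081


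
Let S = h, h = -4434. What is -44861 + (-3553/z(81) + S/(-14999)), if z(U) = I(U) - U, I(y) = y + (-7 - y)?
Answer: -5378080963/119992 ≈ -44820.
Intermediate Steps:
I(y) = -7
z(U) = -7 - U
S = -4434
-44861 + (-3553/z(81) + S/(-14999)) = -44861 + (-3553/(-7 - 1*81) - 4434/(-14999)) = -44861 + (-3553/(-7 - 81) - 4434*(-1/14999)) = -44861 + (-3553/(-88) + 4434/14999) = -44861 + (-3553*(-1/88) + 4434/14999) = -44861 + (323/8 + 4434/14999) = -44861 + 4880149/119992 = -5378080963/119992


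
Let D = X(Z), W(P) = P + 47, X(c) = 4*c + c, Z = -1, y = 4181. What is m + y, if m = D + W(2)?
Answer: 4225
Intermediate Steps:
X(c) = 5*c
W(P) = 47 + P
D = -5 (D = 5*(-1) = -5)
m = 44 (m = -5 + (47 + 2) = -5 + 49 = 44)
m + y = 44 + 4181 = 4225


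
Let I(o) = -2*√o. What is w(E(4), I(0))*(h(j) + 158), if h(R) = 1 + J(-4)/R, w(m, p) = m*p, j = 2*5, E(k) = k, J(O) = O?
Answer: 0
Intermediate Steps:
j = 10
h(R) = 1 - 4/R
w(E(4), I(0))*(h(j) + 158) = (4*(-2*√0))*((-4 + 10)/10 + 158) = (4*(-2*0))*((⅒)*6 + 158) = (4*0)*(⅗ + 158) = 0*(793/5) = 0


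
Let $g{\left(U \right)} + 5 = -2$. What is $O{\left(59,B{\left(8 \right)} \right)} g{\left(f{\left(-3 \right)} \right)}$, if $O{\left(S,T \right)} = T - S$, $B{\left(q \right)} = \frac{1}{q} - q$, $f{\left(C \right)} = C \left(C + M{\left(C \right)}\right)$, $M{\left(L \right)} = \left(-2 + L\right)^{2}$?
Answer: $\frac{3745}{8} \approx 468.13$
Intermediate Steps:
$f{\left(C \right)} = C \left(C + \left(-2 + C\right)^{2}\right)$
$g{\left(U \right)} = -7$ ($g{\left(U \right)} = -5 - 2 = -7$)
$O{\left(59,B{\left(8 \right)} \right)} g{\left(f{\left(-3 \right)} \right)} = \left(\left(\frac{1}{8} - 8\right) - 59\right) \left(-7\right) = \left(- \frac{63}{8} - 59\right) \left(-7\right) = \left(- \frac{535}{8}\right) \left(-7\right) = \frac{3745}{8}$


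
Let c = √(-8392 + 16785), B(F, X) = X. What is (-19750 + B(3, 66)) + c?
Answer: -19684 + √8393 ≈ -19592.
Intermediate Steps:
c = √8393 ≈ 91.613
(-19750 + B(3, 66)) + c = (-19750 + 66) + √8393 = -19684 + √8393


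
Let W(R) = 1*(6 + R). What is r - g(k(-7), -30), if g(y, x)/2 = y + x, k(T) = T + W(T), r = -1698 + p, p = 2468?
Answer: 846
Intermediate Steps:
r = 770 (r = -1698 + 2468 = 770)
W(R) = 6 + R
k(T) = 6 + 2*T (k(T) = T + (6 + T) = 6 + 2*T)
g(y, x) = 2*x + 2*y (g(y, x) = 2*(y + x) = 2*(x + y) = 2*x + 2*y)
r - g(k(-7), -30) = 770 - (2*(-30) + 2*(6 + 2*(-7))) = 770 - (-60 + 2*(6 - 14)) = 770 - (-60 + 2*(-8)) = 770 - (-60 - 16) = 770 - 1*(-76) = 770 + 76 = 846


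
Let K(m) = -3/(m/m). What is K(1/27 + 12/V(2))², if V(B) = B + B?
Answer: 9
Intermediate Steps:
V(B) = 2*B
K(m) = -3 (K(m) = -3/1 = -3*1 = -3)
K(1/27 + 12/V(2))² = (-3)² = 9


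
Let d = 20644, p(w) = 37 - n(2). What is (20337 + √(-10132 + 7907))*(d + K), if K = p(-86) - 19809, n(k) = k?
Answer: 17693190 + 4350*I*√89 ≈ 1.7693e+7 + 41038.0*I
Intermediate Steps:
p(w) = 35 (p(w) = 37 - 1*2 = 37 - 2 = 35)
K = -19774 (K = 35 - 19809 = -19774)
(20337 + √(-10132 + 7907))*(d + K) = (20337 + √(-10132 + 7907))*(20644 - 19774) = (20337 + √(-2225))*870 = (20337 + 5*I*√89)*870 = 17693190 + 4350*I*√89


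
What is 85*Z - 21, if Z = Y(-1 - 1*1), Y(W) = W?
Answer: -191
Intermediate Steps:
Z = -2 (Z = -1 - 1*1 = -1 - 1 = -2)
85*Z - 21 = 85*(-2) - 21 = -170 - 21 = -191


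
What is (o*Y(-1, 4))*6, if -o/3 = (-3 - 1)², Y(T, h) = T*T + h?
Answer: -1440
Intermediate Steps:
Y(T, h) = h + T² (Y(T, h) = T² + h = h + T²)
o = -48 (o = -3*(-3 - 1)² = -3*(-4)² = -3*16 = -48)
(o*Y(-1, 4))*6 = -48*(4 + (-1)²)*6 = -48*(4 + 1)*6 = -48*5*6 = -240*6 = -1440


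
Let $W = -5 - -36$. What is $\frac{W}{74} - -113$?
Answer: $\frac{8393}{74} \approx 113.42$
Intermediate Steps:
$W = 31$ ($W = -5 + 36 = 31$)
$\frac{W}{74} - -113 = \frac{31}{74} - -113 = 31 \cdot \frac{1}{74} + 113 = \frac{31}{74} + 113 = \frac{8393}{74}$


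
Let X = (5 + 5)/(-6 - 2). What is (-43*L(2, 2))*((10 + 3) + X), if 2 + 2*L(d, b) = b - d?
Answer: 2021/4 ≈ 505.25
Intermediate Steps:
L(d, b) = -1 + b/2 - d/2 (L(d, b) = -1 + (b - d)/2 = -1 + (b/2 - d/2) = -1 + b/2 - d/2)
X = -5/4 (X = 10/(-8) = 10*(-⅛) = -5/4 ≈ -1.2500)
(-43*L(2, 2))*((10 + 3) + X) = (-43*(-1 + (½)*2 - ½*2))*((10 + 3) - 5/4) = (-43*(-1 + 1 - 1))*(13 - 5/4) = -43*(-1)*(47/4) = 43*(47/4) = 2021/4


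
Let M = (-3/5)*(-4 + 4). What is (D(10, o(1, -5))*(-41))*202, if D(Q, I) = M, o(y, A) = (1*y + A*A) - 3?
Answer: 0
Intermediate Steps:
o(y, A) = -3 + y + A² (o(y, A) = (y + A²) - 3 = -3 + y + A²)
M = 0 (M = -3*⅕*0 = -⅗*0 = 0)
D(Q, I) = 0
(D(10, o(1, -5))*(-41))*202 = (0*(-41))*202 = 0*202 = 0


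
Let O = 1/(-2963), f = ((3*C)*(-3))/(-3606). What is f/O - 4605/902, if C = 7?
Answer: -15415089/271051 ≈ -56.872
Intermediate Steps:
f = 21/1202 (f = ((3*7)*(-3))/(-3606) = (21*(-3))*(-1/3606) = -63*(-1/3606) = 21/1202 ≈ 0.017471)
O = -1/2963 ≈ -0.00033750
f/O - 4605/902 = 21/(1202*(-1/2963)) - 4605/902 = (21/1202)*(-2963) - 4605*1/902 = -62223/1202 - 4605/902 = -15415089/271051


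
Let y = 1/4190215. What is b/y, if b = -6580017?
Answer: -27571685933655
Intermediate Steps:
y = 1/4190215 ≈ 2.3865e-7
b/y = -6580017/1/4190215 = -6580017*4190215 = -27571685933655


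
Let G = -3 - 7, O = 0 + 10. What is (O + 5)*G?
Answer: -150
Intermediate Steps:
O = 10
G = -10
(O + 5)*G = (10 + 5)*(-10) = 15*(-10) = -150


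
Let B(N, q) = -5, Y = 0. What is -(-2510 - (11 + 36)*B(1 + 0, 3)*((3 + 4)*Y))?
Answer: 2510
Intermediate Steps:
-(-2510 - (11 + 36)*B(1 + 0, 3)*((3 + 4)*Y)) = -(-2510 - (11 + 36)*(-5*(3 + 4)*0)) = -(-2510 - 47*(-35*0)) = -(-2510 - 47*(-5*0)) = -(-2510 - 47*0) = -(-2510 - 1*0) = -(-2510 + 0) = -1*(-2510) = 2510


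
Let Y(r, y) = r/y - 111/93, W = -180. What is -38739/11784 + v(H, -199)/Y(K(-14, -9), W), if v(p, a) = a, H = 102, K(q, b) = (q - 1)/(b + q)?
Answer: 6555717773/40234504 ≈ 162.94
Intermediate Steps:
K(q, b) = (-1 + q)/(b + q)
Y(r, y) = -37/31 + r/y (Y(r, y) = r/y - 111*1/93 = r/y - 37/31 = -37/31 + r/y)
-38739/11784 + v(H, -199)/Y(K(-14, -9), W) = -38739/11784 - 199/(-37/31 + ((-1 - 14)/(-9 - 14))/(-180)) = -38739*1/11784 - 199/(-37/31 + (-15/(-23))*(-1/180)) = -12913/3928 - 199/(-37/31 - 1/23*(-15)*(-1/180)) = -12913/3928 - 199/(-37/31 + (15/23)*(-1/180)) = -12913/3928 - 199/(-37/31 - 1/276) = -12913/3928 - 199/(-10243/8556) = -12913/3928 - 199*(-8556/10243) = -12913/3928 + 1702644/10243 = 6555717773/40234504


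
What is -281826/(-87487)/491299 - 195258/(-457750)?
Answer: 4196381088747327/9837568330925375 ≈ 0.42657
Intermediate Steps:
-281826/(-87487)/491299 - 195258/(-457750) = -281826*(-1/87487)*(1/491299) - 195258*(-1/457750) = (281826/87487)*(1/491299) + 97629/228875 = 281826/42982275613 + 97629/228875 = 4196381088747327/9837568330925375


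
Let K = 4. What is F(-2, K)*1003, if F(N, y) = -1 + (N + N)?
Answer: -5015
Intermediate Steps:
F(N, y) = -1 + 2*N
F(-2, K)*1003 = (-1 + 2*(-2))*1003 = (-1 - 4)*1003 = -5*1003 = -5015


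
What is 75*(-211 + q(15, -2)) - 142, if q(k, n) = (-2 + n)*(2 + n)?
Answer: -15967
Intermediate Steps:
75*(-211 + q(15, -2)) - 142 = 75*(-211 + (-4 + (-2)²)) - 142 = 75*(-211 + (-4 + 4)) - 142 = 75*(-211 + 0) - 142 = 75*(-211) - 142 = -15825 - 142 = -15967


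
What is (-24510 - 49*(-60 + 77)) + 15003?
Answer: -10340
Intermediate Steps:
(-24510 - 49*(-60 + 77)) + 15003 = (-24510 - 49*17) + 15003 = (-24510 - 833) + 15003 = -25343 + 15003 = -10340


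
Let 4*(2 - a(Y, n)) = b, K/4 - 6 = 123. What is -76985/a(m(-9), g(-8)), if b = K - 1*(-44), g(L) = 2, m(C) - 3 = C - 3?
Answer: 76985/138 ≈ 557.86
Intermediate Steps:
K = 516 (K = 24 + 4*123 = 24 + 492 = 516)
m(C) = C (m(C) = 3 + (C - 3) = 3 + (-3 + C) = C)
b = 560 (b = 516 - 1*(-44) = 516 + 44 = 560)
a(Y, n) = -138 (a(Y, n) = 2 - 1/4*560 = 2 - 140 = -138)
-76985/a(m(-9), g(-8)) = -76985/(-138) = -76985*(-1/138) = 76985/138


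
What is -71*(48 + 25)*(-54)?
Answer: 279882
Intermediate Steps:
-71*(48 + 25)*(-54) = -71*73*(-54) = -5183*(-54) = 279882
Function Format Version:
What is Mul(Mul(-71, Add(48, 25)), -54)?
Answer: 279882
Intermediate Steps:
Mul(Mul(-71, Add(48, 25)), -54) = Mul(Mul(-71, 73), -54) = Mul(-5183, -54) = 279882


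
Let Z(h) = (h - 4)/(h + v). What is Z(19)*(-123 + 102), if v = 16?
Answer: -9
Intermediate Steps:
Z(h) = (-4 + h)/(16 + h) (Z(h) = (h - 4)/(h + 16) = (-4 + h)/(16 + h))
Z(19)*(-123 + 102) = ((-4 + 19)/(16 + 19))*(-123 + 102) = (15/35)*(-21) = ((1/35)*15)*(-21) = (3/7)*(-21) = -9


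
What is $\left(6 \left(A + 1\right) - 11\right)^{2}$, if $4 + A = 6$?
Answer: $49$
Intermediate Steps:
$A = 2$ ($A = -4 + 6 = 2$)
$\left(6 \left(A + 1\right) - 11\right)^{2} = \left(6 \left(2 + 1\right) - 11\right)^{2} = \left(6 \cdot 3 - 11\right)^{2} = \left(18 - 11\right)^{2} = 7^{2} = 49$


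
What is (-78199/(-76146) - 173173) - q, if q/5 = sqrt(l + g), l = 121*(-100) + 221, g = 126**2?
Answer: -13186353059/76146 - 5*sqrt(3997) ≈ -1.7349e+5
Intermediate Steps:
g = 15876
l = -11879 (l = -12100 + 221 = -11879)
q = 5*sqrt(3997) (q = 5*sqrt(-11879 + 15876) = 5*sqrt(3997) ≈ 316.11)
(-78199/(-76146) - 173173) - q = (-78199/(-76146) - 173173) - 5*sqrt(3997) = (-78199*(-1/76146) - 173173) - 5*sqrt(3997) = (78199/76146 - 173173) - 5*sqrt(3997) = -13186353059/76146 - 5*sqrt(3997)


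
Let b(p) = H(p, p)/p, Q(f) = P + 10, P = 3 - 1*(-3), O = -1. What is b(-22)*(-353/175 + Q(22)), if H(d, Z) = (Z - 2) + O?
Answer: 2447/154 ≈ 15.890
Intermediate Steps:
P = 6 (P = 3 + 3 = 6)
Q(f) = 16 (Q(f) = 6 + 10 = 16)
H(d, Z) = -3 + Z (H(d, Z) = (Z - 2) - 1 = (-2 + Z) - 1 = -3 + Z)
b(p) = (-3 + p)/p
b(-22)*(-353/175 + Q(22)) = ((-3 - 22)/(-22))*(-353/175 + 16) = (-1/22*(-25))*(-353*1/175 + 16) = 25*(-353/175 + 16)/22 = (25/22)*(2447/175) = 2447/154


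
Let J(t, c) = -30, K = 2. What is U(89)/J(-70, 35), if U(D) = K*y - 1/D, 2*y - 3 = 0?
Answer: -133/1335 ≈ -0.099625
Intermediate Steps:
y = 3/2 (y = 3/2 + (½)*0 = 3/2 + 0 = 3/2 ≈ 1.5000)
U(D) = 3 - 1/D (U(D) = 2*(3/2) - 1/D = 3 - 1/D)
U(89)/J(-70, 35) = (3 - 1/89)/(-30) = (3 - 1*1/89)*(-1/30) = (3 - 1/89)*(-1/30) = (266/89)*(-1/30) = -133/1335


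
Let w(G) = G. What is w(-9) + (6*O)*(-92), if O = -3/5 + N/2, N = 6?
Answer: -6669/5 ≈ -1333.8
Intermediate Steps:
O = 12/5 (O = -3/5 + 6/2 = -3*1/5 + 6*(1/2) = -3/5 + 3 = 12/5 ≈ 2.4000)
w(-9) + (6*O)*(-92) = -9 + (6*(12/5))*(-92) = -9 + (72/5)*(-92) = -9 - 6624/5 = -6669/5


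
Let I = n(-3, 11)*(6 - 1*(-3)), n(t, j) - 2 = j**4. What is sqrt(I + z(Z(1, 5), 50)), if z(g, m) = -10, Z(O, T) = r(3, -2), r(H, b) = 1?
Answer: sqrt(131777) ≈ 363.01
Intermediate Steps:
Z(O, T) = 1
n(t, j) = 2 + j**4
I = 131787 (I = (2 + 11**4)*(6 - 1*(-3)) = (2 + 14641)*(6 + 3) = 14643*9 = 131787)
sqrt(I + z(Z(1, 5), 50)) = sqrt(131787 - 10) = sqrt(131777)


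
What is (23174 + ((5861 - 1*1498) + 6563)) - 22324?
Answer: 11776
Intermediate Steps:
(23174 + ((5861 - 1*1498) + 6563)) - 22324 = (23174 + ((5861 - 1498) + 6563)) - 22324 = (23174 + (4363 + 6563)) - 22324 = (23174 + 10926) - 22324 = 34100 - 22324 = 11776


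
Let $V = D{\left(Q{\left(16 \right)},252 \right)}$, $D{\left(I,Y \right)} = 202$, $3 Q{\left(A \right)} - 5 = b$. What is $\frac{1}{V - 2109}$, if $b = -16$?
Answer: $- \frac{1}{1907} \approx -0.00052438$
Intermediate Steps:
$Q{\left(A \right)} = - \frac{11}{3}$ ($Q{\left(A \right)} = \frac{5}{3} + \frac{1}{3} \left(-16\right) = \frac{5}{3} - \frac{16}{3} = - \frac{11}{3}$)
$V = 202$
$\frac{1}{V - 2109} = \frac{1}{202 - 2109} = \frac{1}{-1907} = - \frac{1}{1907}$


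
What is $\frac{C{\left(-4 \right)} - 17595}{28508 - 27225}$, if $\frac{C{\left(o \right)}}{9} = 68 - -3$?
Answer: $- \frac{16956}{1283} \approx -13.216$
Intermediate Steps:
$C{\left(o \right)} = 639$ ($C{\left(o \right)} = 9 \left(68 - -3\right) = 9 \left(68 + 3\right) = 9 \cdot 71 = 639$)
$\frac{C{\left(-4 \right)} - 17595}{28508 - 27225} = \frac{639 - 17595}{28508 - 27225} = - \frac{16956}{1283}$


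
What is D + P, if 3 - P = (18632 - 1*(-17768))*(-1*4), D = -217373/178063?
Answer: 25926289616/178063 ≈ 1.4560e+5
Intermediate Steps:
D = -217373/178063 (D = -217373*1/178063 = -217373/178063 ≈ -1.2208)
P = 145603 (P = 3 - (18632 - 1*(-17768))*(-1*4) = 3 - (18632 + 17768)*(-4) = 3 - 36400*(-4) = 3 - 1*(-145600) = 3 + 145600 = 145603)
D + P = -217373/178063 + 145603 = 25926289616/178063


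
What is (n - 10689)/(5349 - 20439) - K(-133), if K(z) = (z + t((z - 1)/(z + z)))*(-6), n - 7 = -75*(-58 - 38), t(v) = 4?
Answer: -5838089/7545 ≈ -773.77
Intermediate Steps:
n = 7207 (n = 7 - 75*(-58 - 38) = 7 - 75*(-96) = 7 + 7200 = 7207)
K(z) = -24 - 6*z (K(z) = (z + 4)*(-6) = (4 + z)*(-6) = -24 - 6*z)
(n - 10689)/(5349 - 20439) - K(-133) = (7207 - 10689)/(5349 - 20439) - (-24 - 6*(-133)) = -3482/(-15090) - (-24 + 798) = -3482*(-1/15090) - 1*774 = 1741/7545 - 774 = -5838089/7545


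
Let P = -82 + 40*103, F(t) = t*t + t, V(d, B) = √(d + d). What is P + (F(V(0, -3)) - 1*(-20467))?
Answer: 24505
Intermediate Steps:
V(d, B) = √2*√d (V(d, B) = √(2*d) = √2*√d)
F(t) = t + t² (F(t) = t² + t = t + t²)
P = 4038 (P = -82 + 4120 = 4038)
P + (F(V(0, -3)) - 1*(-20467)) = 4038 + ((√2*√0)*(1 + √2*√0) - 1*(-20467)) = 4038 + ((√2*0)*(1 + √2*0) + 20467) = 4038 + (0*(1 + 0) + 20467) = 4038 + (0*1 + 20467) = 4038 + (0 + 20467) = 4038 + 20467 = 24505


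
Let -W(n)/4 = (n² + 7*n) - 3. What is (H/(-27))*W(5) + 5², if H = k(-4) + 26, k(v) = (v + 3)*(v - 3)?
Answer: 911/3 ≈ 303.67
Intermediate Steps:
W(n) = 12 - 28*n - 4*n² (W(n) = -4*((n² + 7*n) - 3) = -4*(-3 + n² + 7*n) = 12 - 28*n - 4*n²)
k(v) = (-3 + v)*(3 + v) (k(v) = (3 + v)*(-3 + v) = (-3 + v)*(3 + v))
H = 33 (H = (-9 + (-4)²) + 26 = (-9 + 16) + 26 = 7 + 26 = 33)
(H/(-27))*W(5) + 5² = (33/(-27))*(12 - 28*5 - 4*5²) + 5² = (33*(-1/27))*(12 - 140 - 4*25) + 25 = -11*(12 - 140 - 100)/9 + 25 = -11/9*(-228) + 25 = 836/3 + 25 = 911/3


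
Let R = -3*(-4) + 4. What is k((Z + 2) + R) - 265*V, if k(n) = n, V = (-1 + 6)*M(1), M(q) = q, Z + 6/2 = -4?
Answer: -1314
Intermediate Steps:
Z = -7 (Z = -3 - 4 = -7)
R = 16 (R = 12 + 4 = 16)
V = 5 (V = (-1 + 6)*1 = 5*1 = 5)
k((Z + 2) + R) - 265*V = ((-7 + 2) + 16) - 265*5 = (-5 + 16) - 1325 = 11 - 1325 = -1314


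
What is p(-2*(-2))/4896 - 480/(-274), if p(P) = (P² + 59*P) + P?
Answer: 37816/20961 ≈ 1.8041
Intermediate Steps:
p(P) = P² + 60*P
p(-2*(-2))/4896 - 480/(-274) = ((-2*(-2))*(60 - 2*(-2)))/4896 - 480/(-274) = (4*(60 + 4))*(1/4896) - 480*(-1/274) = (4*64)*(1/4896) + 240/137 = 256*(1/4896) + 240/137 = 8/153 + 240/137 = 37816/20961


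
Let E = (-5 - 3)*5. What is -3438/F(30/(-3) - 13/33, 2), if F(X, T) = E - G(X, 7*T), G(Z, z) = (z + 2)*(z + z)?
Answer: 1719/244 ≈ 7.0451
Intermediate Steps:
G(Z, z) = 2*z*(2 + z) (G(Z, z) = (2 + z)*(2*z) = 2*z*(2 + z))
E = -40 (E = -8*5 = -40)
F(X, T) = -40 - 14*T*(2 + 7*T) (F(X, T) = -40 - 2*7*T*(2 + 7*T) = -40 - 14*T*(2 + 7*T))
-3438/F(30/(-3) - 13/33, 2) = -3438/(-40 - 98*2² - 28*2) = -3438/(-40 - 98*4 - 56) = -3438/(-40 - 392 - 56) = -3438/(-488) = -3438*(-1/488) = 1719/244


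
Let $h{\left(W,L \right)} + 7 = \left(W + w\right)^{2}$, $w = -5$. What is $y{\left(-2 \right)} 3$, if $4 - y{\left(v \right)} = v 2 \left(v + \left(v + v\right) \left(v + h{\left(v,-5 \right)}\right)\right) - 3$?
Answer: $-1923$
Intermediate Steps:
$h{\left(W,L \right)} = -7 + \left(-5 + W\right)^{2}$ ($h{\left(W,L \right)} = -7 + \left(W - 5\right)^{2} = -7 + \left(-5 + W\right)^{2}$)
$y{\left(v \right)} = 7 - v \left(2 v + 4 v \left(-7 + v + \left(-5 + v\right)^{2}\right)\right)$ ($y{\left(v \right)} = 4 - \left(v 2 \left(v + \left(v + v\right) \left(v + \left(-7 + \left(-5 + v\right)^{2}\right)\right)\right) - 3\right) = 4 - \left(v 2 \left(v + 2 v \left(-7 + v + \left(-5 + v\right)^{2}\right)\right) - 3\right) = 4 - \left(v \left(2 v + 4 v \left(-7 + v + \left(-5 + v\right)^{2}\right)\right) - 3\right) = 4 - \left(-3 + v \left(2 v + 4 v \left(-7 + v + \left(-5 + v\right)^{2}\right)\right)\right) = 7 - v \left(2 v + 4 v \left(-7 + v + \left(-5 + v\right)^{2}\right)\right)$)
$y{\left(-2 \right)} 3 = \left(7 - 74 \left(-2\right)^{2} - 4 \left(-2\right)^{4} + 36 \left(-2\right)^{3}\right) 3 = \left(7 - 296 - 64 + 36 \left(-8\right)\right) 3 = \left(7 - 296 - 64 - 288\right) 3 = \left(-641\right) 3 = -1923$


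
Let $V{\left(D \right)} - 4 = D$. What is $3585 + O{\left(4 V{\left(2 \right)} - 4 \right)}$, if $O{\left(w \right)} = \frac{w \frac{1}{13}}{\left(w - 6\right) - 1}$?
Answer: $\frac{605885}{169} \approx 3585.1$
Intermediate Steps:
$V{\left(D \right)} = 4 + D$
$O{\left(w \right)} = \frac{w}{13 \left(-7 + w\right)}$ ($O{\left(w \right)} = \frac{w \frac{1}{13}}{\left(-6 + w\right) - 1} = \frac{\frac{1}{13} w}{-7 + w} = \frac{w}{13 \left(-7 + w\right)}$)
$3585 + O{\left(4 V{\left(2 \right)} - 4 \right)} = 3585 + \frac{4 \left(4 + 2\right) - 4}{13 \left(-7 - \left(4 - 4 \left(4 + 2\right)\right)\right)} = 3585 + \frac{4 \cdot 6 - 4}{13 \left(-7 + \left(4 \cdot 6 - 4\right)\right)} = 3585 + \frac{24 - 4}{13 \left(-7 + \left(24 - 4\right)\right)} = 3585 + \frac{1}{13} \cdot 20 \frac{1}{-7 + 20} = 3585 + \frac{1}{13} \cdot 20 \cdot \frac{1}{13} = 3585 + \frac{20}{169} = \frac{605885}{169}$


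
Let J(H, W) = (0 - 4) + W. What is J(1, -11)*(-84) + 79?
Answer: 1339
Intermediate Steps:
J(H, W) = -4 + W
J(1, -11)*(-84) + 79 = (-4 - 11)*(-84) + 79 = -15*(-84) + 79 = 1260 + 79 = 1339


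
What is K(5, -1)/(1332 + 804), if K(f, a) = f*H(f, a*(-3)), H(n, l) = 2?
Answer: 5/1068 ≈ 0.0046816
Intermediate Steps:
K(f, a) = 2*f (K(f, a) = f*2 = 2*f)
K(5, -1)/(1332 + 804) = (2*5)/(1332 + 804) = 10/2136 = (1/2136)*10 = 5/1068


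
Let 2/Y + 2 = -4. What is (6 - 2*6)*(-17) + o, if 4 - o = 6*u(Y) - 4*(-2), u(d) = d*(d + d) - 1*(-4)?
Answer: 218/3 ≈ 72.667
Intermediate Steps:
Y = -1/3 (Y = 2/(-2 - 4) = 2/(-6) = 2*(-1/6) = -1/3 ≈ -0.33333)
u(d) = 4 + 2*d**2 (u(d) = d*(2*d) + 4 = 2*d**2 + 4 = 4 + 2*d**2)
o = -88/3 (o = 4 - (6*(4 + 2*(-1/3)**2) - 4*(-2)) = 4 - (6*(4 + 2*(1/9)) + 8) = 4 - (6*(4 + 2/9) + 8) = 4 - (6*(38/9) + 8) = 4 - (76/3 + 8) = 4 - 1*100/3 = 4 - 100/3 = -88/3 ≈ -29.333)
(6 - 2*6)*(-17) + o = (6 - 2*6)*(-17) - 88/3 = (6 - 12)*(-17) - 88/3 = -6*(-17) - 88/3 = 102 - 88/3 = 218/3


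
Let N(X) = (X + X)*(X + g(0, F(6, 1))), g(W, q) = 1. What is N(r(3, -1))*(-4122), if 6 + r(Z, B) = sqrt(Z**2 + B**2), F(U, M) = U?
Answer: -329760 + 90684*sqrt(10) ≈ -42992.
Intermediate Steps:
r(Z, B) = -6 + sqrt(B**2 + Z**2) (r(Z, B) = -6 + sqrt(Z**2 + B**2) = -6 + sqrt(B**2 + Z**2))
N(X) = 2*X*(1 + X) (N(X) = (X + X)*(X + 1) = (2*X)*(1 + X) = 2*X*(1 + X))
N(r(3, -1))*(-4122) = (2*(-6 + sqrt((-1)**2 + 3**2))*(1 + (-6 + sqrt((-1)**2 + 3**2))))*(-4122) = (2*(-6 + sqrt(1 + 9))*(1 + (-6 + sqrt(1 + 9))))*(-4122) = (2*(-6 + sqrt(10))*(1 + (-6 + sqrt(10))))*(-4122) = (2*(-6 + sqrt(10))*(-5 + sqrt(10)))*(-4122) = -8244*(-6 + sqrt(10))*(-5 + sqrt(10))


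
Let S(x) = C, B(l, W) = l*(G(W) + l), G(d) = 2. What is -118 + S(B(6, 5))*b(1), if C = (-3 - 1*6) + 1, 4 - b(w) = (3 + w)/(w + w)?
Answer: -134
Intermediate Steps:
b(w) = 4 - (3 + w)/(2*w) (b(w) = 4 - (3 + w)/(w + w) = 4 - (3 + w)/(2*w))
C = -8 (C = (-3 - 6) + 1 = -9 + 1 = -8)
B(l, W) = l*(2 + l)
S(x) = -8
-118 + S(B(6, 5))*b(1) = -118 - 4*(-3 + 7*1)/1 = -118 - 4*(-3 + 7) = -118 - 4*4 = -118 - 8*2 = -118 - 16 = -134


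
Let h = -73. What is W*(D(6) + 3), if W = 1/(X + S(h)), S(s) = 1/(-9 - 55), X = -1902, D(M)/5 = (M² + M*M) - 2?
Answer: -22592/121729 ≈ -0.18559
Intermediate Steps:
D(M) = -10 + 10*M² (D(M) = 5*((M² + M*M) - 2) = 5*((M² + M²) - 2) = 5*(2*M² - 2) = 5*(-2 + 2*M²) = -10 + 10*M²)
S(s) = -1/64 (S(s) = 1/(-64) = -1/64)
W = -64/121729 (W = 1/(-1902 - 1/64) = 1/(-121729/64) = -64/121729 ≈ -0.00052576)
W*(D(6) + 3) = -64*((-10 + 10*6²) + 3)/121729 = -64*((-10 + 10*36) + 3)/121729 = -64*((-10 + 360) + 3)/121729 = -64*(350 + 3)/121729 = -64/121729*353 = -22592/121729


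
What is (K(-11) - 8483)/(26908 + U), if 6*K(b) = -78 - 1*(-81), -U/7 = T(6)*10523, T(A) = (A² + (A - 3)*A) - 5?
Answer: 16965/7164962 ≈ 0.0023678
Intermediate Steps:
T(A) = -5 + A² + A*(-3 + A) (T(A) = (A² + (-3 + A)*A) - 5 = (A² + A*(-3 + A)) - 5 = -5 + A² + A*(-3 + A))
U = -3609389 (U = -7*(-5 - 3*6 + 2*6²)*10523 = -7*(-5 - 18 + 2*36)*10523 = -7*(-5 - 18 + 72)*10523 = -343*10523 = -7*515627 = -3609389)
K(b) = ½ (K(b) = (-78 - 1*(-81))/6 = (-78 + 81)/6 = (⅙)*3 = ½)
(K(-11) - 8483)/(26908 + U) = (½ - 8483)/(26908 - 3609389) = -16965/2/(-3582481) = -16965/2*(-1/3582481) = 16965/7164962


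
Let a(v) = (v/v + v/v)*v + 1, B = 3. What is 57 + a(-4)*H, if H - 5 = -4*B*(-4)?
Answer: -314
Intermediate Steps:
a(v) = 1 + 2*v (a(v) = (1 + 1)*v + 1 = 2*v + 1 = 1 + 2*v)
H = 53 (H = 5 - 4*3*(-4) = 5 - 12*(-4) = 5 + 48 = 53)
57 + a(-4)*H = 57 + (1 + 2*(-4))*53 = 57 + (1 - 8)*53 = 57 - 7*53 = 57 - 371 = -314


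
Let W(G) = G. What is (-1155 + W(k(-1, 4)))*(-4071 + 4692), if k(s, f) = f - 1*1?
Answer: -715392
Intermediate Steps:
k(s, f) = -1 + f (k(s, f) = f - 1 = -1 + f)
(-1155 + W(k(-1, 4)))*(-4071 + 4692) = (-1155 + (-1 + 4))*(-4071 + 4692) = (-1155 + 3)*621 = -1152*621 = -715392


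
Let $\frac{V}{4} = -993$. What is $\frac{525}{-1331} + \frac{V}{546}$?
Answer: $- \frac{928897}{121121} \approx -7.6692$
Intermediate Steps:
$V = -3972$ ($V = 4 \left(-993\right) = -3972$)
$\frac{525}{-1331} + \frac{V}{546} = \frac{525}{-1331} - \frac{3972}{546} = 525 \left(- \frac{1}{1331}\right) - \frac{662}{91} = - \frac{525}{1331} - \frac{662}{91} = - \frac{928897}{121121}$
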